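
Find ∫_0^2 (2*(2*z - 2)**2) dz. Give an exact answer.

Let u = 2*z - 2, so du = 2 dz. When z = 0, u = -2; when z = 2, u = 2.
The integral becomes ∫ u**2 du from -2 to 2, with antiderivative u**3/3.
Back in z: F(z) = (2*z - 2)**3/3.
Then F(2) - F(0) = (8/3) - (-8/3) = 16/3.

16/3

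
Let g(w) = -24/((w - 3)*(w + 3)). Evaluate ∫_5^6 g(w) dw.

Factor the denominator: w**2 - 9 = (w + 3)(w - 3).
Partial fractions: -24/((w - 3)*(w + 3)) = 4/(w + 3) - 4/(w - 3).
An antiderivative is F(w) = -4*log(w - 3) + 4*log(w + 3).
Then F(6) - F(5) = (log(81)) - (8*log(2)) = -8*log(2) + 4*log(3).

-8*log(2) + 4*log(3)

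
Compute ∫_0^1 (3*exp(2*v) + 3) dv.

3/2 + 3*exp(2)/2

An antiderivative is F(v) = 3*exp(2*v)/2 + 3*v.
Then F(1) - F(0) = (3 + 3*exp(2)/2) - (3/2) = 3/2 + 3*exp(2)/2.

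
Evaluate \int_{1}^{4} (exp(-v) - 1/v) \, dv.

An antiderivative is F(v) = -log(v) - exp(-v).
Then F(4) - F(1) = ((-log(4**exp(4)) - 1)*exp(-4)) - (-exp(-1)) = (-log(4**exp(4)) - 1 + exp(3))*exp(-4).

(-log(4**exp(4)) - 1 + exp(3))*exp(-4)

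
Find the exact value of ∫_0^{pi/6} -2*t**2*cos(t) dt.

Integrate by parts twice (u = t^2, dv = -2*cos(t) dt).
An antiderivative is F(t) = -2*t**2*sin(t) - 4*t*cos(t) + 4*sin(t).
Then F(pi/6) - F(0) = (-sqrt(3)*pi/3 - pi**2/36 + 2) - (0) = -sqrt(3)*pi/3 - pi**2/36 + 2.

-sqrt(3)*pi/3 - pi**2/36 + 2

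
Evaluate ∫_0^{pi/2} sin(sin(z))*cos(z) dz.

Let u = sin(z), so du = cos(z) dz. When z = 0, u = 0; when z = pi/2, u = 1.
The integral becomes ∫ sin(u) du from 0 to 1, with antiderivative -cos(u).
Back in z: F(z) = -cos(sin(z)).
Then F(pi/2) - F(0) = (-cos(1)) - (-1) = 1 - cos(1).

1 - cos(1)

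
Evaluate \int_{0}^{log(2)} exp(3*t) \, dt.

Let u = exp(t), so du = exp(t) dt. When t = 0, u = 1; when t = log(2), u = 2.
The integral becomes ∫ u**2 du from 1 to 2, with antiderivative u**3/3.
Back in t: F(t) = exp(3*t)/3.
Then F(log(2)) - F(0) = (8/3) - (1/3) = 7/3.

7/3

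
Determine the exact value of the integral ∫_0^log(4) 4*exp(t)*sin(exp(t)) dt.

4*cos(1) - 4*cos(4)

Let u = exp(t), so du = exp(t) dt. When t = 0, u = 1; when t = log(4), u = 4.
The integral becomes 4·∫ sin(u) du from 1 to 4, with antiderivative -4*cos(u).
Back in t: F(t) = -4*cos(exp(t)).
Then F(log(4)) - F(0) = (-4*cos(4)) - (-4*cos(1)) = 4*cos(1) - 4*cos(4).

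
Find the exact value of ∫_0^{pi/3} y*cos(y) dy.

-1/2 + sqrt(3)*pi/6

Integrate by parts once (u = y, dv = cos(y) dy).
An antiderivative is F(y) = y*sin(y) + cos(y).
Then F(pi/3) - F(0) = (1/2 + sqrt(3)*pi/6) - (1) = -1/2 + sqrt(3)*pi/6.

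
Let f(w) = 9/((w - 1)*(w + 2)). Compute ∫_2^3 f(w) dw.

-3*log(5) + 9*log(2)

Factor the denominator: w**2 + w - 2 = (w + 2)(w - 1).
Partial fractions: 9/((w - 1)*(w + 2)) = -3/(w + 2) + 3/(w - 1).
An antiderivative is F(w) = 3*log(w - 1) - 3*log(w + 2).
Then F(3) - F(2) = (-3*log(5) + 3*log(2)) - (-log(64)) = -3*log(5) + 9*log(2).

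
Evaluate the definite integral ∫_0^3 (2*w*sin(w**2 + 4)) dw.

Let u = w**2 + 4, so du = 2*w dw. When w = 0, u = 4; when w = 3, u = 13.
The integral becomes ∫ sin(u) du from 4 to 13, with antiderivative -cos(u).
Back in w: F(w) = -cos(w**2 + 4).
Then F(3) - F(0) = (-cos(13)) - (-cos(4)) = -cos(13) + cos(4).

-cos(13) + cos(4)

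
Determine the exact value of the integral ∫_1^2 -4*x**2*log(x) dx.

Integrate by parts once (u = ln x, dv = -4*x**2 dx).
An antiderivative is F(x) = -4*x**3*(3*log(x) - 1)/9.
Then F(2) - F(1) = (32/9 - 32*log(2)/3) - (4/9) = 28/9 - 32*log(2)/3.

28/9 - 32*log(2)/3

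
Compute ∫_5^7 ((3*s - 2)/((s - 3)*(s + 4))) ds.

-4*log(3) + log(2) + 2*log(11)

Factor the denominator: s**2 + s - 12 = (s + 4)(s - 3).
Partial fractions: (3*s - 2)/((s - 3)*(s + 4)) = 2/(s + 4) + 1/(s - 3).
An antiderivative is F(s) = log(s - 3) + 2*log(s + 4).
Then F(7) - F(5) = (2*log(2) + 2*log(11)) - (log(2) + 4*log(3)) = -4*log(3) + log(2) + 2*log(11).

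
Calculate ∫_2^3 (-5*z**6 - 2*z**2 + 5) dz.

-31046/21

By the power rule, an antiderivative is F(z) = -5*z**7/7 - 2*z**3/3 + 5*z.
Then F(3) - F(2) = (-10956/7) - (-1822/21) = -31046/21.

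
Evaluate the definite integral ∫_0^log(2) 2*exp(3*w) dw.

14/3

Let u = exp(w), so du = exp(w) dw. When w = 0, u = 1; when w = log(2), u = 2.
The integral becomes 2·∫ u**2 du from 1 to 2, with antiderivative 2*u**3/3.
Back in w: F(w) = 2*exp(3*w)/3.
Then F(log(2)) - F(0) = (16/3) - (2/3) = 14/3.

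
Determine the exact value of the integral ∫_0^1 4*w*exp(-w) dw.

4 - 8*exp(-1)

Integrate by parts once (u = w, dv = 4*exp(-w) dw).
An antiderivative is F(w) = (-4*w - 4)*exp(-w).
Then F(1) - F(0) = (-8*exp(-1)) - (-4) = 4 - 8*exp(-1).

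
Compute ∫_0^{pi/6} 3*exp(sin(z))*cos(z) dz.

-3 + 3*exp(1/2)

Let u = sin(z), so du = cos(z) dz. When z = 0, u = 0; when z = pi/6, u = 1/2.
The integral becomes 3·∫ exp(u) du from 0 to 1/2, with antiderivative 3*exp(u).
Back in z: F(z) = 3*exp(sin(z)).
Then F(pi/6) - F(0) = (3*exp(1/2)) - (3) = -3 + 3*exp(1/2).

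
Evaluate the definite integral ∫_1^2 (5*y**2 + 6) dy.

By the power rule, an antiderivative is F(y) = 5*y**3/3 + 6*y.
Then F(2) - F(1) = (76/3) - (23/3) = 53/3.

53/3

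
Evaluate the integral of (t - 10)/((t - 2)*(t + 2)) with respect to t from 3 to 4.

Factor the denominator: t**2 - 4 = (t + 2)(t - 2).
Partial fractions: (t - 10)/((t - 2)*(t + 2)) = 3/(t + 2) - 2/(t - 2).
An antiderivative is F(t) = -2*log(t - 2) + 3*log(t + 2).
Then F(4) - F(3) = (log(54)) - (3*log(5)) = -3*log(5) + log(2) + 3*log(3).

-3*log(5) + log(2) + 3*log(3)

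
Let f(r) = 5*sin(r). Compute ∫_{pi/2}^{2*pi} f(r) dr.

-5

An antiderivative is F(r) = -5*cos(r).
Then F(2*pi) - F(pi/2) = (-5) - (0) = -5.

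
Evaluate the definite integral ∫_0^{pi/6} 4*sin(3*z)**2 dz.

pi/3

Use the identity sin^2(3*z) = (1 - cos(6*z))/2.
An antiderivative is F(z) = 2*z - sin(6*z)/3.
Then F(pi/6) - F(0) = (pi/3) - (0) = pi/3.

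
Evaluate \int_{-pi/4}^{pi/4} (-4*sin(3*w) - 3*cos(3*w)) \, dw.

-sqrt(2)

An antiderivative is F(w) = -sin(3*w) + 4*cos(3*w)/3.
Then F(pi/4) - F(-pi/4) = (-7*sqrt(2)/6) - (-sqrt(2)/6) = -sqrt(2).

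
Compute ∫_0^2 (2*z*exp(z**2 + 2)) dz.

Let u = z**2 + 2, so du = 2*z dz. When z = 0, u = 2; when z = 2, u = 6.
The integral becomes ∫ exp(u) du from 2 to 6, with antiderivative exp(u).
Back in z: F(z) = exp(z**2 + 2).
Then F(2) - F(0) = (exp(6)) - (exp(2)) = -exp(2) + exp(6).

-exp(2) + exp(6)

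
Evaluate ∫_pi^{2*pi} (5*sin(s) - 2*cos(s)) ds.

An antiderivative is F(s) = -2*sin(s) - 5*cos(s).
Then F(2*pi) - F(pi) = (-5) - (5) = -10.

-10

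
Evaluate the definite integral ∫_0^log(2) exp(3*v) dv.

Let u = exp(v), so du = exp(v) dv. When v = 0, u = 1; when v = log(2), u = 2.
The integral becomes ∫ u**2 du from 1 to 2, with antiderivative u**3/3.
Back in v: F(v) = exp(3*v)/3.
Then F(log(2)) - F(0) = (8/3) - (1/3) = 7/3.

7/3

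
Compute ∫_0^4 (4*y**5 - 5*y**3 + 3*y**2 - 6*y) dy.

By the power rule, an antiderivative is F(y) = 2*y**6/3 - 5*y**4/4 + y**3 - 3*y**2.
Then F(4) - F(0) = (7280/3) - (0) = 7280/3.

7280/3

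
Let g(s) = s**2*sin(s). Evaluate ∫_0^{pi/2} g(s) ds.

Integrate by parts twice (u = s^2, dv = sin(s) ds).
An antiderivative is F(s) = -s**2*cos(s) + 2*s*sin(s) + 2*cos(s).
Then F(pi/2) - F(0) = (pi) - (2) = -2 + pi.

-2 + pi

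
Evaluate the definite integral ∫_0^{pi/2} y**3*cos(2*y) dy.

3/4 - 3*pi**2/16

Integrate by parts 3 times (u = y^3, dv = cos(2*y) dy).
An antiderivative is F(y) = y**3*sin(2*y)/2 + 3*y**2*cos(2*y)/4 - 3*y*sin(2*y)/4 - 3*cos(2*y)/8.
Then F(pi/2) - F(0) = (3/8 - 3*pi**2/16) - (-3/8) = 3/4 - 3*pi**2/16.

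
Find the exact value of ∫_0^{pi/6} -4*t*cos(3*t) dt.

4/9 - 2*pi/9

Integrate by parts once (u = t, dv = -4*cos(3*t) dt).
An antiderivative is F(t) = -4*t*sin(3*t)/3 - 4*cos(3*t)/9.
Then F(pi/6) - F(0) = (-2*pi/9) - (-4/9) = 4/9 - 2*pi/9.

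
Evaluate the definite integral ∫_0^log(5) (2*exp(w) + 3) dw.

An antiderivative is F(w) = 3*w + 2*exp(w).
Then F(log(5)) - F(0) = (3*log(5) + 10) - (2) = 3*log(5) + 8.

3*log(5) + 8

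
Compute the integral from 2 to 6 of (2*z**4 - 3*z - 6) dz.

15128/5

By the power rule, an antiderivative is F(z) = 2*z**5/5 - 3*z**2/2 - 6*z.
Then F(6) - F(2) = (15102/5) - (-26/5) = 15128/5.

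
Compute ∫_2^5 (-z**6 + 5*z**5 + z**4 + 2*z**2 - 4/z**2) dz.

176433/70

By the power rule, an antiderivative is F(z) = -z**7/7 + 5*z**6/6 + z**5/5 + 2*z**3/3 + 4/z.
Then F(5) - F(2) = (539543/210) - (5122/105) = 176433/70.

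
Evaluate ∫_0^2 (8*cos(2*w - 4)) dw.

Let u = 2*w - 4, so du = 2 dw. When w = 0, u = -4; when w = 2, u = 0.
The integral becomes 4·∫ cos(u) du from -4 to 0, with antiderivative 4*sin(u).
Back in w: F(w) = 4*sin(2*w - 4).
Then F(2) - F(0) = (0) - (-4*sin(4)) = 4*sin(4).

4*sin(4)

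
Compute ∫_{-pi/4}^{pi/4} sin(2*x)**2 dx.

Use the identity sin^2(2*x) = (1 - cos(4*x))/2.
An antiderivative is F(x) = x/2 - sin(4*x)/8.
Then F(pi/4) - F(-pi/4) = (pi/8) - (-pi/8) = pi/4.

pi/4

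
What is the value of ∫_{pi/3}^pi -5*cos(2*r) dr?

An antiderivative is F(r) = -5*sin(2*r)/2.
Then F(pi) - F(pi/3) = (0) - (-5*sqrt(3)/4) = 5*sqrt(3)/4.

5*sqrt(3)/4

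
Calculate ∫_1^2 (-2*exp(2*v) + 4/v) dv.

An antiderivative is F(v) = -exp(2*v) + 4*log(v).
Then F(2) - F(1) = (-exp(4) + log(16)) - (-exp(2)) = -exp(4) + log(16) + exp(2).

-exp(4) + log(16) + exp(2)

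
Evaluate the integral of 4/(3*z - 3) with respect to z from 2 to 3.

4*log(2)/3

An antiderivative is F(z) = 4*log(3*z - 3)/3.
Then F(3) - F(2) = (4*log(6)/3) - (4*log(3)/3) = 4*log(2)/3.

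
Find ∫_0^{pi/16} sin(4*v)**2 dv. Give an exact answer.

Use the identity sin^2(4*v) = (1 - cos(8*v))/2.
An antiderivative is F(v) = v/2 - sin(8*v)/16.
Then F(pi/16) - F(0) = (-1/16 + pi/32) - (0) = -1/16 + pi/32.

-1/16 + pi/32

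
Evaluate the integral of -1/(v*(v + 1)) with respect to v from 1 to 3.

Factor the denominator: v**2 + v = (v + 1)v.
Partial fractions: -1/(v*(v + 1)) = 1/(v + 1) - 1/v.
An antiderivative is F(v) = -log(v) + log(v + 1).
Then F(3) - F(1) = (log(4/3)) - (log(2)) = log(2/3).

log(2/3)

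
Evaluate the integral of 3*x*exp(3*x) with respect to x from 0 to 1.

1/3 + 2*exp(3)/3

Integrate by parts once (u = x, dv = 3*exp(3*x) dx).
An antiderivative is F(x) = (3*x - 1)*exp(3*x)/3.
Then F(1) - F(0) = (2*exp(3)/3) - (-1/3) = 1/3 + 2*exp(3)/3.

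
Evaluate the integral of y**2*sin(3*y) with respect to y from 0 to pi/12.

-2/27 - sqrt(2)*pi**2/864 + sqrt(2)*pi/108 + sqrt(2)/27

Integrate by parts twice (u = y^2, dv = sin(3*y) dy).
An antiderivative is F(y) = -y**2*cos(3*y)/3 + 2*y*sin(3*y)/9 + 2*cos(3*y)/27.
Then F(pi/12) - F(0) = (sqrt(2)*(-pi**2 + 8*pi + 32)/864) - (2/27) = -2/27 - sqrt(2)*pi**2/864 + sqrt(2)*pi/108 + sqrt(2)/27.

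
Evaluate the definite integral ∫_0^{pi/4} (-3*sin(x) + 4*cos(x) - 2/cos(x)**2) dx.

-5 + 7*sqrt(2)/2

An antiderivative is F(x) = 4*sin(x) + 3*cos(x) - 2*tan(x).
Then F(pi/4) - F(0) = (-2 + 7*sqrt(2)/2) - (3) = -5 + 7*sqrt(2)/2.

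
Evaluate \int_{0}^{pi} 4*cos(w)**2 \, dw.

Use the identity cos^2(w) = (1 + cos(2*w))/2.
An antiderivative is F(w) = 2*w + sin(2*w).
Then F(pi) - F(0) = (2*pi) - (0) = 2*pi.

2*pi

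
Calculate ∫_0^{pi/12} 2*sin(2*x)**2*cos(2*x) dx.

Let u = sin(2*x), so du = 2*cos(2*x) dx. When x = 0, u = 0; when x = pi/12, u = 1/2.
The integral becomes ∫ u**2 du from 0 to 1/2, with antiderivative u**3/3.
Back in x: F(x) = sin(2*x)**3/3.
Then F(pi/12) - F(0) = (1/24) - (0) = 1/24.

1/24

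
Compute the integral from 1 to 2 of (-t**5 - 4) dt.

-29/2

By the power rule, an antiderivative is F(t) = -t**6/6 - 4*t.
Then F(2) - F(1) = (-56/3) - (-25/6) = -29/2.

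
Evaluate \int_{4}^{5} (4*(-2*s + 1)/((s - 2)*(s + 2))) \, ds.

-5*log(7) + 2*log(3) + 8*log(2)

Factor the denominator: s**2 - 4 = (s + 2)(s - 2).
Partial fractions: 4*(-2*s + 1)/((s - 2)*(s + 2)) = -5/(s + 2) - 3/(s - 2).
An antiderivative is F(s) = -3*log(s - 2) - 5*log(s + 2).
Then F(5) - F(4) = (-5*log(7) - 3*log(3)) - (-8*log(2) - 5*log(3)) = -5*log(7) + 2*log(3) + 8*log(2).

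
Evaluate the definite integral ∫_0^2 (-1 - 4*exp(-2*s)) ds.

-4 + 2*exp(-4)

An antiderivative is F(s) = -s + 2*exp(-2*s).
Then F(2) - F(0) = (-2 + 2*exp(-4)) - (2) = -4 + 2*exp(-4).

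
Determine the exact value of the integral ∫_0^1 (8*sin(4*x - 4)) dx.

Let u = 4*x - 4, so du = 4 dx. When x = 0, u = -4; when x = 1, u = 0.
The integral becomes 2·∫ sin(u) du from -4 to 0, with antiderivative -2*cos(u).
Back in x: F(x) = -2*cos(4*x - 4).
Then F(1) - F(0) = (-2) - (-2*cos(4)) = -2 + 2*cos(4).

-2 + 2*cos(4)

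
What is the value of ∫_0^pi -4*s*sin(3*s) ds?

Integrate by parts once (u = s, dv = -4*sin(3*s) ds).
An antiderivative is F(s) = 4*s*cos(3*s)/3 - 4*sin(3*s)/9.
Then F(pi) - F(0) = (-4*pi/3) - (0) = -4*pi/3.

-4*pi/3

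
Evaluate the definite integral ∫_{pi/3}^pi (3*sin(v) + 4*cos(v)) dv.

9/2 - 2*sqrt(3)

An antiderivative is F(v) = 4*sin(v) - 3*cos(v).
Then F(pi) - F(pi/3) = (3) - (-3/2 + 2*sqrt(3)) = 9/2 - 2*sqrt(3).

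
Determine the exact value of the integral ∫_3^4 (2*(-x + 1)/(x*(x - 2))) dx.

log(3/8)

Factor the denominator: x**2 - 2*x = x(x - 2).
Partial fractions: 2*(-x + 1)/(x*(x - 2)) = -1/x - 1/(x - 2).
An antiderivative is F(x) = -log(x) - log(x - 2).
Then F(4) - F(3) = (-log(8)) - (-log(3)) = log(3/8).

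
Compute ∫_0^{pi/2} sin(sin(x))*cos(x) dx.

Let u = sin(x), so du = cos(x) dx. When x = 0, u = 0; when x = pi/2, u = 1.
The integral becomes ∫ sin(u) du from 0 to 1, with antiderivative -cos(u).
Back in x: F(x) = -cos(sin(x)).
Then F(pi/2) - F(0) = (-cos(1)) - (-1) = 1 - cos(1).

1 - cos(1)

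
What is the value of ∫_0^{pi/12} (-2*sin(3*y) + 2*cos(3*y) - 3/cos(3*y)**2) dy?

An antiderivative is F(y) = 2*sin(3*y)/3 + 2*cos(3*y)/3 - tan(3*y).
Then F(pi/12) - F(0) = (-1 + 2*sqrt(2)/3) - (2/3) = -5/3 + 2*sqrt(2)/3.

-5/3 + 2*sqrt(2)/3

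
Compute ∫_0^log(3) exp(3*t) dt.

Let u = exp(t), so du = exp(t) dt. When t = 0, u = 1; when t = log(3), u = 3.
The integral becomes ∫ u**2 du from 1 to 3, with antiderivative u**3/3.
Back in t: F(t) = exp(3*t)/3.
Then F(log(3)) - F(0) = (9) - (1/3) = 26/3.

26/3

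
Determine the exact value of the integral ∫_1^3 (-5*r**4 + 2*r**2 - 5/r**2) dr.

-228

By the power rule, an antiderivative is F(r) = -r**5 + 2*r**3/3 + 5/r.
Then F(3) - F(1) = (-670/3) - (14/3) = -228.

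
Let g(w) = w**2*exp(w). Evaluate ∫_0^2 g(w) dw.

Integrate by parts twice (u = w^2, dv = exp(w) dw).
An antiderivative is F(w) = (w**2 - 2*w + 2)*exp(w).
Then F(2) - F(0) = (2*exp(2)) - (2) = -2 + 2*exp(2).

-2 + 2*exp(2)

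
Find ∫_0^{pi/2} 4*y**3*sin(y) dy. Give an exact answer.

-24 + 3*pi**2

Integrate by parts 3 times (u = y^3, dv = 4*sin(y) dy).
An antiderivative is F(y) = -4*y**3*cos(y) + 12*y**2*sin(y) + 24*y*cos(y) - 24*sin(y).
Then F(pi/2) - F(0) = (-24 + 3*pi**2) - (0) = -24 + 3*pi**2.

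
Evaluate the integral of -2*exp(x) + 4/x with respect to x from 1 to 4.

-2*exp(4) + 2*exp(1) + 8*log(2)

An antiderivative is F(x) = -2*exp(x) + 4*log(x).
Then F(4) - F(1) = (-2*exp(4) + 8*log(2)) - (-2*exp(1)) = -2*exp(4) + 2*exp(1) + 8*log(2).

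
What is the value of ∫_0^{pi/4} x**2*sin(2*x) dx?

Integrate by parts twice (u = x^2, dv = sin(2*x) dx).
An antiderivative is F(x) = -x**2*cos(2*x)/2 + x*sin(2*x)/2 + cos(2*x)/4.
Then F(pi/4) - F(0) = (pi/8) - (1/4) = -1/4 + pi/8.

-1/4 + pi/8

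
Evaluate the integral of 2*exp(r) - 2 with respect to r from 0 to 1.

An antiderivative is F(r) = -2*r + 2*exp(r).
Then F(1) - F(0) = (-2 + 2*E) - (2) = -4 + 2*E.

-4 + 2*E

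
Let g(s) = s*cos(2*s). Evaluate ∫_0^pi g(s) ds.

Integrate by parts once (u = s, dv = cos(2*s) ds).
An antiderivative is F(s) = s*sin(2*s)/2 + cos(2*s)/4.
Then F(pi) - F(0) = (1/4) - (1/4) = 0.

0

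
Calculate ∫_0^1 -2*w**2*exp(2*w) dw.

1/2 - exp(2)/2

Integrate by parts twice (u = w^2, dv = -2*exp(2*w) dw).
An antiderivative is F(w) = (-2*w**2 + 2*w - 1)*exp(2*w)/2.
Then F(1) - F(0) = (-exp(2)/2) - (-1/2) = 1/2 - exp(2)/2.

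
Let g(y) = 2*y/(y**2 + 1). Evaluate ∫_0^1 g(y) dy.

log(2)

Let u = y**2 + 1, so du = 2*y dy. When y = 0, u = 1; when y = 1, u = 2.
The integral becomes ∫ 1/u du from 1 to 2, with antiderivative log(u).
Back in y: F(y) = log(y**2 + 1).
Then F(1) - F(0) = (log(2)) - (0) = log(2).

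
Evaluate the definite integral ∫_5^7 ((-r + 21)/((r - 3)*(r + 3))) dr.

-4*log(5) + 11*log(2)

Factor the denominator: r**2 - 9 = (r + 3)(r - 3).
Partial fractions: (-r + 21)/((r - 3)*(r + 3)) = -4/(r + 3) + 3/(r - 3).
An antiderivative is F(r) = 3*log(r - 3) - 4*log(r + 3).
Then F(7) - F(5) = (-4*log(5) + 2*log(2)) - (-9*log(2)) = -4*log(5) + 11*log(2).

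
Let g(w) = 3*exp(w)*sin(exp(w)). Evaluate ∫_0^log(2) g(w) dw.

-3*cos(2) + 3*cos(1)

Let u = exp(w), so du = exp(w) dw. When w = 0, u = 1; when w = log(2), u = 2.
The integral becomes 3·∫ sin(u) du from 1 to 2, with antiderivative -3*cos(u).
Back in w: F(w) = -3*cos(exp(w)).
Then F(log(2)) - F(0) = (-3*cos(2)) - (-3*cos(1)) = -3*cos(2) + 3*cos(1).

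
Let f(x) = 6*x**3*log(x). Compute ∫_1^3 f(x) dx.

-30 + 243*log(3)/2

Integrate by parts once (u = ln x, dv = 6*x**3 dx).
An antiderivative is F(x) = 3*x**4*(4*log(x) - 1)/8.
Then F(3) - F(1) = (-243/8 + 243*log(3)/2) - (-3/8) = -30 + 243*log(3)/2.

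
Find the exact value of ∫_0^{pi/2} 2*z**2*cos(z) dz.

Integrate by parts twice (u = z^2, dv = 2*cos(z) dz).
An antiderivative is F(z) = 2*z**2*sin(z) + 4*z*cos(z) - 4*sin(z).
Then F(pi/2) - F(0) = (-4 + pi**2/2) - (0) = -4 + pi**2/2.

-4 + pi**2/2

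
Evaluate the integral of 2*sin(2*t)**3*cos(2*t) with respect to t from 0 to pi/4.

Let u = sin(2*t), so du = 2*cos(2*t) dt. When t = 0, u = 0; when t = pi/4, u = 1.
The integral becomes ∫ u**3 du from 0 to 1, with antiderivative u**4/4.
Back in t: F(t) = sin(2*t)**4/4.
Then F(pi/4) - F(0) = (1/4) - (0) = 1/4.

1/4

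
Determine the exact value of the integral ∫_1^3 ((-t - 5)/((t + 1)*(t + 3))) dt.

log(3/8)

Factor the denominator: t**2 + 4*t + 3 = (t + 3)(t + 1).
Partial fractions: (-t - 5)/((t + 1)*(t + 3)) = 1/(t + 3) - 2/(t + 1).
An antiderivative is F(t) = -2*log(t + 1) + log(t + 3).
Then F(3) - F(1) = (log(3/8)) - (0) = log(3/8).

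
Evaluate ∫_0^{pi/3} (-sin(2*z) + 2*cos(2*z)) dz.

An antiderivative is F(z) = sin(2*z) + cos(2*z)/2.
Then F(pi/3) - F(0) = (-1/4 + sqrt(3)/2) - (1/2) = -3/4 + sqrt(3)/2.

-3/4 + sqrt(3)/2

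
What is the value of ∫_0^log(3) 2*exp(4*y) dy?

Let u = exp(y), so du = exp(y) dy. When y = 0, u = 1; when y = log(3), u = 3.
The integral becomes 2·∫ u**3 du from 1 to 3, with antiderivative u**4/2.
Back in y: F(y) = exp(4*y)/2.
Then F(log(3)) - F(0) = (81/2) - (1/2) = 40.

40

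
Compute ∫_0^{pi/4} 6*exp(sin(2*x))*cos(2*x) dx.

-3 + 3*E

Let u = sin(2*x), so du = 2*cos(2*x) dx. When x = 0, u = 0; when x = pi/4, u = 1.
The integral becomes 3·∫ exp(u) du from 0 to 1, with antiderivative 3*exp(u).
Back in x: F(x) = 3*exp(sin(2*x)).
Then F(pi/4) - F(0) = (3*E) - (3) = -3 + 3*E.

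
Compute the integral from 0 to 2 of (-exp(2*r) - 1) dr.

An antiderivative is F(r) = -exp(2*r)/2 - r.
Then F(2) - F(0) = (-exp(4)/2 - 2) - (-1/2) = -exp(4)/2 - 3/2.

-exp(4)/2 - 3/2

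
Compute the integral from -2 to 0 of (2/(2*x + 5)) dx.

An antiderivative is F(x) = log(2*x + 5).
Then F(0) - F(-2) = (log(5)) - (0) = log(5).

log(5)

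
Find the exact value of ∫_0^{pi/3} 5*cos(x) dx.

5*sqrt(3)/2

An antiderivative is F(x) = 5*sin(x).
Then F(pi/3) - F(0) = (5*sqrt(3)/2) - (0) = 5*sqrt(3)/2.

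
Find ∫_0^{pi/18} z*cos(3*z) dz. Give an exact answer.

Integrate by parts once (u = z, dv = cos(3*z) dz).
An antiderivative is F(z) = z*sin(3*z)/3 + cos(3*z)/9.
Then F(pi/18) - F(0) = (pi/108 + sqrt(3)/18) - (1/9) = -1/9 + pi/108 + sqrt(3)/18.

-1/9 + pi/108 + sqrt(3)/18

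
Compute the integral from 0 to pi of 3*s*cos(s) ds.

-6

Integrate by parts once (u = s, dv = 3*cos(s) ds).
An antiderivative is F(s) = 3*s*sin(s) + 3*cos(s).
Then F(pi) - F(0) = (-3) - (3) = -6.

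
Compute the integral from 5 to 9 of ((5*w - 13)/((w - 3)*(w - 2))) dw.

-log(3) + 3*log(7)

Factor the denominator: w**2 - 5*w + 6 = (w - 2)(w - 3).
Partial fractions: (5*w - 13)/((w - 3)*(w - 2)) = 3/(w - 2) + 2/(w - 3).
An antiderivative is F(w) = 2*log(w - 3) + 3*log(w - 2).
Then F(9) - F(5) = (2*log(2) + 2*log(3) + 3*log(7)) - (2*log(2) + 3*log(3)) = -log(3) + 3*log(7).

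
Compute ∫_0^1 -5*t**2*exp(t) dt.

10 - 5*E

Integrate by parts twice (u = t^2, dv = -5*exp(t) dt).
An antiderivative is F(t) = (-5*t**2 + 10*t - 10)*exp(t).
Then F(1) - F(0) = (-5*E) - (-10) = 10 - 5*E.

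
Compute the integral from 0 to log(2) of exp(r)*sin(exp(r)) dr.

Let u = exp(r), so du = exp(r) dr. When r = 0, u = 1; when r = log(2), u = 2.
The integral becomes ∫ sin(u) du from 1 to 2, with antiderivative -cos(u).
Back in r: F(r) = -cos(exp(r)).
Then F(log(2)) - F(0) = (-cos(2)) - (-cos(1)) = -cos(2) + cos(1).

-cos(2) + cos(1)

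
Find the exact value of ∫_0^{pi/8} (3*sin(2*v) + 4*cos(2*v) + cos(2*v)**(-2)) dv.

sqrt(2)/4 + 2

An antiderivative is F(v) = 2*sin(2*v) - 3*cos(2*v)/2 + tan(2*v)/2.
Then F(pi/8) - F(0) = (sqrt(2)/4 + 1/2) - (-3/2) = sqrt(2)/4 + 2.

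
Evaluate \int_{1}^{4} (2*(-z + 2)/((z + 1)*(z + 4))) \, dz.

Factor the denominator: z**2 + 5*z + 4 = (z + 4)(z + 1).
Partial fractions: 2*(-z + 2)/((z + 1)*(z + 4)) = -4/(z + 4) + 2/(z + 1).
An antiderivative is F(z) = 2*log(z + 1) - 4*log(z + 4).
Then F(4) - F(1) = (-12*log(2) + 2*log(5)) - (-4*log(5) + 2*log(2)) = -14*log(2) + 6*log(5).

-14*log(2) + 6*log(5)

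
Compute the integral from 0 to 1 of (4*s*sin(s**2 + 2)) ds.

2*cos(2) - 2*cos(3)

Let u = s**2 + 2, so du = 2*s ds. When s = 0, u = 2; when s = 1, u = 3.
The integral becomes 2·∫ sin(u) du from 2 to 3, with antiderivative -2*cos(u).
Back in s: F(s) = -2*cos(s**2 + 2).
Then F(1) - F(0) = (-2*cos(3)) - (-2*cos(2)) = 2*cos(2) - 2*cos(3).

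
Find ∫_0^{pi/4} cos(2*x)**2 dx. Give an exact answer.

Use the identity cos^2(2*x) = (1 + cos(4*x))/2.
An antiderivative is F(x) = x/2 + sin(4*x)/8.
Then F(pi/4) - F(0) = (pi/8) - (0) = pi/8.

pi/8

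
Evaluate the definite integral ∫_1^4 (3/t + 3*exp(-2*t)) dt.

-3*exp(-8)/2 + 3*exp(-2)/2 + 6*log(2)

An antiderivative is F(t) = 3*log(t) - 3*exp(-2*t)/2.
Then F(4) - F(1) = (-3*exp(-8)/2 + 6*log(2)) - (-3*exp(-2)/2) = -3*exp(-8)/2 + 3*exp(-2)/2 + 6*log(2).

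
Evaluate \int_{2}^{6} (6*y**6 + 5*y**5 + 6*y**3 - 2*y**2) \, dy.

1963104/7

By the power rule, an antiderivative is F(y) = 6*y**7/7 + 5*y**6/6 + 3*y**4/2 - 2*y**3/3.
Then F(6) - F(2) = (1964376/7) - (1272/7) = 1963104/7.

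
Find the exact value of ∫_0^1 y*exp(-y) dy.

1 - 2*exp(-1)

Integrate by parts once (u = y, dv = exp(-y) dy).
An antiderivative is F(y) = (-y - 1)*exp(-y).
Then F(1) - F(0) = (-2*exp(-1)) - (-1) = 1 - 2*exp(-1).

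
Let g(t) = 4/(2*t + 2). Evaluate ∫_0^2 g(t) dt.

An antiderivative is F(t) = 2*log(2*t + 2).
Then F(2) - F(0) = (log(36)) - (log(4)) = log(9).

log(9)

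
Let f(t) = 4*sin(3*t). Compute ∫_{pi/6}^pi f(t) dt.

4/3

An antiderivative is F(t) = -4*cos(3*t)/3.
Then F(pi) - F(pi/6) = (4/3) - (0) = 4/3.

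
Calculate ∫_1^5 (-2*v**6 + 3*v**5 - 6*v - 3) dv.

By the power rule, an antiderivative is F(v) = -2*v**7/7 + v**6/2 - 3*v**2 - 3*v.
Then F(5) - F(1) = (-204385/14) - (-81/14) = -102152/7.

-102152/7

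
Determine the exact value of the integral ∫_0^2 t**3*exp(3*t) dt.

Integrate by parts 3 times (u = t^3, dv = exp(3*t) dt).
An antiderivative is F(t) = (9*t**3 - 9*t**2 + 6*t - 2)*exp(3*t)/27.
Then F(2) - F(0) = (46*exp(6)/27) - (-2/27) = 2/27 + 46*exp(6)/27.

2/27 + 46*exp(6)/27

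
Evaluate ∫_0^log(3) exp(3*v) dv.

Let u = exp(v), so du = exp(v) dv. When v = 0, u = 1; when v = log(3), u = 3.
The integral becomes ∫ u**2 du from 1 to 3, with antiderivative u**3/3.
Back in v: F(v) = exp(3*v)/3.
Then F(log(3)) - F(0) = (9) - (1/3) = 26/3.

26/3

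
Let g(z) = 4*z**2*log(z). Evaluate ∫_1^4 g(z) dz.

-28 + 512*log(2)/3

Integrate by parts once (u = ln z, dv = 4*z**2 dz).
An antiderivative is F(z) = 4*z**3*(3*log(z) - 1)/9.
Then F(4) - F(1) = (-256/9 + 512*log(2)/3) - (-4/9) = -28 + 512*log(2)/3.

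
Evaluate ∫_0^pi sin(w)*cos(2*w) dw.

Use the identity sin(w)cos(2*w) = [sin(3*w) + sin(-w)]/2.
An antiderivative is F(w) = cos(w)/2 - cos(3*w)/6.
Then F(pi) - F(0) = (-1/3) - (1/3) = -2/3.

-2/3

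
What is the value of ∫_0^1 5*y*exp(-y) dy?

5 - 10*exp(-1)

Integrate by parts once (u = y, dv = 5*exp(-y) dy).
An antiderivative is F(y) = (-5*y - 5)*exp(-y).
Then F(1) - F(0) = (-10*exp(-1)) - (-5) = 5 - 10*exp(-1).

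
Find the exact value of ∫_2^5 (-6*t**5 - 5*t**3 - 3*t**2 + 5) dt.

By the power rule, an antiderivative is F(t) = -t**6 - 5*t**4/4 - t**3 + 5*t.
Then F(5) - F(2) = (-66025/4) - (-82) = -65697/4.

-65697/4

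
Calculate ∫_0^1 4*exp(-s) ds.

4 - 4*exp(-1)

An antiderivative is F(s) = -4*exp(-s).
Then F(1) - F(0) = (-4*exp(-1)) - (-4) = 4 - 4*exp(-1).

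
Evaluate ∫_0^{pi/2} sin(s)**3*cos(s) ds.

Let u = sin(s), so du = cos(s) ds. When s = 0, u = 0; when s = pi/2, u = 1.
The integral becomes ∫ u**3 du from 0 to 1, with antiderivative u**4/4.
Back in s: F(s) = sin(s)**4/4.
Then F(pi/2) - F(0) = (1/4) - (0) = 1/4.

1/4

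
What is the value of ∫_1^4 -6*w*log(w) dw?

45/2 - 96*log(2)

Integrate by parts once (u = ln w, dv = -6*w dw).
An antiderivative is F(w) = -3*w**2*(2*log(w) - 1)/2.
Then F(4) - F(1) = (24 - 96*log(2)) - (3/2) = 45/2 - 96*log(2).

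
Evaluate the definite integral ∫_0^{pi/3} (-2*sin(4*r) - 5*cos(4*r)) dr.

-3/4 + 5*sqrt(3)/8

An antiderivative is F(r) = -5*sin(4*r)/4 + cos(4*r)/2.
Then F(pi/3) - F(0) = (-1/4 + 5*sqrt(3)/8) - (1/2) = -3/4 + 5*sqrt(3)/8.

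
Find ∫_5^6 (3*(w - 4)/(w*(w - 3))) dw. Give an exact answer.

Factor the denominator: w**2 - 3*w = w(w - 3).
Partial fractions: 3*(w - 4)/(w*(w - 3)) = 4/w - 1/(w - 3).
An antiderivative is F(w) = 4*log(w) - log(w - 3).
Then F(6) - F(5) = (4*log(2) + 3*log(3)) - (-log(2) + 4*log(5)) = -4*log(5) + 3*log(3) + 5*log(2).

-4*log(5) + 3*log(3) + 5*log(2)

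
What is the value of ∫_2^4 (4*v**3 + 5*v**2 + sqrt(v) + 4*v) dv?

By the power rule, an antiderivative is F(v) = v**4 + 2*v**(3/2)/3 + 5*v**3/3 + 2*v**2.
Then F(4) - F(2) = (400) - (4*sqrt(2)/3 + 112/3) = 1088/3 - 4*sqrt(2)/3.

1088/3 - 4*sqrt(2)/3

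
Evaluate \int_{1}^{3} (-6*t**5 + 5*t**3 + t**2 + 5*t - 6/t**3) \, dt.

-602

By the power rule, an antiderivative is F(t) = -t**6 + 5*t**4/4 + t**3/3 + 5*t**2/2 + 3/t**2.
Then F(3) - F(1) = (-7151/12) - (73/12) = -602.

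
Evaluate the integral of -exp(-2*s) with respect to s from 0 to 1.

(1 - exp(2))*exp(-2)/2

An antiderivative is F(s) = exp(-2*s)/2.
Then F(1) - F(0) = (exp(-2)/2) - (1/2) = (1 - exp(2))*exp(-2)/2.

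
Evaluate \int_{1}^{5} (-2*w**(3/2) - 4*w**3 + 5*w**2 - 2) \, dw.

By the power rule, an antiderivative is F(w) = -4*w**(5/2)/5 - w**4 + 5*w**3/3 - 2*w.
Then F(5) - F(1) = (-1280/3 - 20*sqrt(5)) - (-32/15) = -6368/15 - 20*sqrt(5).

-6368/15 - 20*sqrt(5)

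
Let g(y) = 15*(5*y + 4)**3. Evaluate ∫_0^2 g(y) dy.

Let u = 5*y + 4, so du = 5 dy. When y = 0, u = 4; when y = 2, u = 14.
The integral becomes 3·∫ u**3 du from 4 to 14, with antiderivative 3*u**4/4.
Back in y: F(y) = 3*(5*y + 4)**4/4.
Then F(2) - F(0) = (28812) - (192) = 28620.

28620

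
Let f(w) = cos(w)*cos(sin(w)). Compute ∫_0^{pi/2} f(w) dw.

sin(1)

Let u = sin(w), so du = cos(w) dw. When w = 0, u = 0; when w = pi/2, u = 1.
The integral becomes ∫ cos(u) du from 0 to 1, with antiderivative sin(u).
Back in w: F(w) = sin(sin(w)).
Then F(pi/2) - F(0) = (sin(1)) - (0) = sin(1).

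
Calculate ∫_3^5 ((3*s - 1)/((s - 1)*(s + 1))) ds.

log(9/2)

Factor the denominator: s**2 - 1 = (s + 1)(s - 1).
Partial fractions: (3*s - 1)/((s - 1)*(s + 1)) = 2/(s + 1) + 1/(s - 1).
An antiderivative is F(s) = log(s - 1) + 2*log(s + 1).
Then F(5) - F(3) = (2*log(3) + 4*log(2)) - (log(32)) = log(9/2).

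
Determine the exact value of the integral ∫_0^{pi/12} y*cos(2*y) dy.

-1/4 + pi/48 + sqrt(3)/8

Integrate by parts once (u = y, dv = cos(2*y) dy).
An antiderivative is F(y) = y*sin(2*y)/2 + cos(2*y)/4.
Then F(pi/12) - F(0) = (pi/48 + sqrt(3)/8) - (1/4) = -1/4 + pi/48 + sqrt(3)/8.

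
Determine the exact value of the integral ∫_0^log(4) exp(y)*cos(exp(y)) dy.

-sin(1) + sin(4)

Let u = exp(y), so du = exp(y) dy. When y = 0, u = 1; when y = log(4), u = 4.
The integral becomes ∫ cos(u) du from 1 to 4, with antiderivative sin(u).
Back in y: F(y) = sin(exp(y)).
Then F(log(4)) - F(0) = (sin(4)) - (sin(1)) = -sin(1) + sin(4).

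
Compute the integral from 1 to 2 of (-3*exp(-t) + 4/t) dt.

-3*exp(-1) + 3*exp(-2) + 4*log(2)

An antiderivative is F(t) = 4*log(t) + 3*exp(-t).
Then F(2) - F(1) = (3*exp(-2) + 4*log(2)) - (3*exp(-1)) = -3*exp(-1) + 3*exp(-2) + 4*log(2).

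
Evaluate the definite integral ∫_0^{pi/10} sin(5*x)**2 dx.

pi/20

Use the identity sin^2(5*x) = (1 - cos(10*x))/2.
An antiderivative is F(x) = x/2 - sin(10*x)/20.
Then F(pi/10) - F(0) = (pi/20) - (0) = pi/20.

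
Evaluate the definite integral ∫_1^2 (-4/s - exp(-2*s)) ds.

(-8*exp(4)*log(2) - exp(2) + 1)*exp(-4)/2

An antiderivative is F(s) = -4*log(s) + exp(-2*s)/2.
Then F(2) - F(1) = (-4*log(2) + exp(-4)/2) - (exp(-2)/2) = (-8*exp(4)*log(2) - exp(2) + 1)*exp(-4)/2.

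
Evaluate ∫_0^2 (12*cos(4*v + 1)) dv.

-3*sin(1) + 3*sin(9)

Let u = 4*v + 1, so du = 4 dv. When v = 0, u = 1; when v = 2, u = 9.
The integral becomes 3·∫ cos(u) du from 1 to 9, with antiderivative 3*sin(u).
Back in v: F(v) = 3*sin(4*v + 1).
Then F(2) - F(0) = (3*sin(9)) - (3*sin(1)) = -3*sin(1) + 3*sin(9).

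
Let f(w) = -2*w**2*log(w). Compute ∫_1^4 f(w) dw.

Integrate by parts once (u = ln w, dv = -2*w**2 dw).
An antiderivative is F(w) = -2*w**3*(3*log(w) - 1)/9.
Then F(4) - F(1) = (128/9 - 256*log(2)/3) - (2/9) = 14 - 256*log(2)/3.

14 - 256*log(2)/3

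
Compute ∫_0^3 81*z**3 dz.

6561/4

Let u = 3*z, so du = 3 dz. When z = 0, u = 0; when z = 3, u = 9.
The integral becomes ∫ u**3 du from 0 to 9, with antiderivative u**4/4.
Back in z: F(z) = 81*z**4/4.
Then F(3) - F(0) = (6561/4) - (0) = 6561/4.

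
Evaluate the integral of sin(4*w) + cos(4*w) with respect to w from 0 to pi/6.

sqrt(3)/8 + 3/8

An antiderivative is F(w) = sin(4*w)/4 - cos(4*w)/4.
Then F(pi/6) - F(0) = (1/8 + sqrt(3)/8) - (-1/4) = sqrt(3)/8 + 3/8.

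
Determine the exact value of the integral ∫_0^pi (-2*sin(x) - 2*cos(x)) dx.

-4

An antiderivative is F(x) = -2*sin(x) + 2*cos(x).
Then F(pi) - F(0) = (-2) - (2) = -4.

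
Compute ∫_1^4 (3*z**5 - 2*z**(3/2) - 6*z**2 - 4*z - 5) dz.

By the power rule, an antiderivative is F(z) = z**6/2 - 4*z**(5/2)/5 - 2*z**3 - 2*z**2 - 5*z.
Then F(4) - F(1) = (9212/5) - (-93/10) = 18517/10.

18517/10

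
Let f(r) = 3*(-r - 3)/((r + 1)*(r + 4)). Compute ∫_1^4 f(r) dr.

-log(10)

Factor the denominator: r**2 + 5*r + 4 = (r + 4)(r + 1).
Partial fractions: 3*(-r - 3)/((r + 1)*(r + 4)) = -1/(r + 4) - 2/(r + 1).
An antiderivative is F(r) = -2*log(r + 1) - log(r + 4).
Then F(4) - F(1) = (-2*log(5) - 3*log(2)) - (-log(20)) = -log(10).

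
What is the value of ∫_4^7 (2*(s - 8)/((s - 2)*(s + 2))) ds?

-3*log(5) - 2*log(2) + 5*log(3)

Factor the denominator: s**2 - 4 = (s + 2)(s - 2).
Partial fractions: 2*(s - 8)/((s - 2)*(s + 2)) = 5/(s + 2) - 3/(s - 2).
An antiderivative is F(s) = -3*log(s - 2) + 5*log(s + 2).
Then F(7) - F(4) = (-3*log(5) + 10*log(3)) - (2*log(2) + 5*log(3)) = -3*log(5) - 2*log(2) + 5*log(3).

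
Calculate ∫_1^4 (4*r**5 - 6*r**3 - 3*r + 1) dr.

2328

By the power rule, an antiderivative is F(r) = 2*r**6/3 - 3*r**4/2 - 3*r**2/2 + r.
Then F(4) - F(1) = (6980/3) - (-4/3) = 2328.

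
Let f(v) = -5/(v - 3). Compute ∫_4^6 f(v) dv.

-5*log(3)

An antiderivative is F(v) = -5*log(v - 3).
Then F(6) - F(4) = (-5*log(3)) - (0) = -5*log(3).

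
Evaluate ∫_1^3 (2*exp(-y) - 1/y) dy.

An antiderivative is F(y) = -log(y) - 2*exp(-y).
Then F(3) - F(1) = (-log(3) - 2*exp(-3)) - (-2*exp(-1)) = -log(3) - 2*exp(-3) + 2*exp(-1).

-log(3) - 2*exp(-3) + 2*exp(-1)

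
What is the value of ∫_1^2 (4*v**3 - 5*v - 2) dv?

11/2

By the power rule, an antiderivative is F(v) = v**4 - 5*v**2/2 - 2*v.
Then F(2) - F(1) = (2) - (-7/2) = 11/2.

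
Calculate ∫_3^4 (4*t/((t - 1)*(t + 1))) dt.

Factor the denominator: t**2 - 1 = (t + 1)(t - 1).
Partial fractions: 4*t/((t - 1)*(t + 1)) = 2/(t + 1) + 2/(t - 1).
An antiderivative is F(t) = 2*log(t - 1) + 2*log(t + 1).
Then F(4) - F(3) = (2*log(3) + 2*log(5)) - (log(64)) = -6*log(2) + 2*log(3) + 2*log(5).

-6*log(2) + 2*log(3) + 2*log(5)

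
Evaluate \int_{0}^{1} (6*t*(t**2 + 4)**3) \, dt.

Let u = t**2 + 4, so du = 2*t dt. When t = 0, u = 4; when t = 1, u = 5.
The integral becomes 3·∫ u**3 du from 4 to 5, with antiderivative 3*u**4/4.
Back in t: F(t) = 3*(t**2 + 4)**4/4.
Then F(1) - F(0) = (1875/4) - (192) = 1107/4.

1107/4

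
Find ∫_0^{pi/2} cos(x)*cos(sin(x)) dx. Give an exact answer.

Let u = sin(x), so du = cos(x) dx. When x = 0, u = 0; when x = pi/2, u = 1.
The integral becomes ∫ cos(u) du from 0 to 1, with antiderivative sin(u).
Back in x: F(x) = sin(sin(x)).
Then F(pi/2) - F(0) = (sin(1)) - (0) = sin(1).

sin(1)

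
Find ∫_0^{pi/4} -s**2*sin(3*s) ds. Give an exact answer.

Integrate by parts twice (u = s^2, dv = -sin(3*s) ds).
An antiderivative is F(s) = s**2*cos(3*s)/3 - 2*s*sin(3*s)/9 - 2*cos(3*s)/27.
Then F(pi/4) - F(0) = (sqrt(2)*(-9*pi**2 - 24*pi + 32)/864) - (-2/27) = -sqrt(2)*pi**2/96 - sqrt(2)*pi/36 + sqrt(2)/27 + 2/27.

-sqrt(2)*pi**2/96 - sqrt(2)*pi/36 + sqrt(2)/27 + 2/27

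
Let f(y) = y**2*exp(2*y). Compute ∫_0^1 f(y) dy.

Integrate by parts twice (u = y^2, dv = exp(2*y) dy).
An antiderivative is F(y) = (2*y**2 - 2*y + 1)*exp(2*y)/4.
Then F(1) - F(0) = (exp(2)/4) - (1/4) = -1/4 + exp(2)/4.

-1/4 + exp(2)/4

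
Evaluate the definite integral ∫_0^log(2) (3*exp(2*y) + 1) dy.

log(2) + 9/2

An antiderivative is F(y) = 3*exp(2*y)/2 + y.
Then F(log(2)) - F(0) = (log(2) + 6) - (3/2) = log(2) + 9/2.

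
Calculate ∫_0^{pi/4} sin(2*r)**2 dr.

pi/8

Use the identity sin^2(2*r) = (1 - cos(4*r))/2.
An antiderivative is F(r) = r/2 - sin(4*r)/8.
Then F(pi/4) - F(0) = (pi/8) - (0) = pi/8.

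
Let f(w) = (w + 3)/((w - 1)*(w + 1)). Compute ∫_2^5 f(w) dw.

Factor the denominator: w**2 - 1 = (w + 1)(w - 1).
Partial fractions: (w + 3)/((w - 1)*(w + 1)) = -1/(w + 1) + 2/(w - 1).
An antiderivative is F(w) = 2*log(w - 1) - log(w + 1).
Then F(5) - F(2) = (log(8/3)) - (-log(3)) = log(8).

log(8)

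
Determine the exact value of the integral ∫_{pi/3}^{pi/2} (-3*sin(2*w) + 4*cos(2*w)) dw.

-sqrt(3) - 3/4

An antiderivative is F(w) = 2*sin(2*w) + 3*cos(2*w)/2.
Then F(pi/2) - F(pi/3) = (-3/2) - (-3/4 + sqrt(3)) = -sqrt(3) - 3/4.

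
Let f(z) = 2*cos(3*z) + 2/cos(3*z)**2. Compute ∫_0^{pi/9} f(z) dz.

An antiderivative is F(z) = 2*sin(3*z)/3 + 2*tan(3*z)/3.
Then F(pi/9) - F(0) = (sqrt(3)) - (0) = sqrt(3).

sqrt(3)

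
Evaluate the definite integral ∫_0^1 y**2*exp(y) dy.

Integrate by parts twice (u = y^2, dv = exp(y) dy).
An antiderivative is F(y) = (y**2 - 2*y + 2)*exp(y).
Then F(1) - F(0) = (E) - (2) = -2 + E.

-2 + E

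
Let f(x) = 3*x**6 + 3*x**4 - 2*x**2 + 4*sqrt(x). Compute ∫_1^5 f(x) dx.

By the power rule, an antiderivative is F(x) = 3*x**7/7 + 3*x**5/5 + 8*x**(3/2)/3 - 2*x**3/3.
Then F(5) - F(1) = (40*sqrt(5)/3 + 740750/21) - (106/35) = 40*sqrt(5)/3 + 3703432/105.

40*sqrt(5)/3 + 3703432/105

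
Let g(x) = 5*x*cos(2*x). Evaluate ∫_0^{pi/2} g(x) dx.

-5/2

Integrate by parts once (u = x, dv = 5*cos(2*x) dx).
An antiderivative is F(x) = 5*x*sin(2*x)/2 + 5*cos(2*x)/4.
Then F(pi/2) - F(0) = (-5/4) - (5/4) = -5/2.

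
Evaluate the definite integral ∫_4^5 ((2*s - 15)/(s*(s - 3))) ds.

Factor the denominator: s**2 - 3*s = s(s - 3).
Partial fractions: (2*s - 15)/(s*(s - 3)) = 5/s - 3/(s - 3).
An antiderivative is F(s) = 5*log(s) - 3*log(s - 3).
Then F(5) - F(4) = (-3*log(2) + 5*log(5)) - (10*log(2)) = -13*log(2) + 5*log(5).

-13*log(2) + 5*log(5)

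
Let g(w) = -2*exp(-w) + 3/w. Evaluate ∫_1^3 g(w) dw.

-2*exp(-1) + 2*exp(-3) + 3*log(3)

An antiderivative is F(w) = 3*log(w) + 2*exp(-w).
Then F(3) - F(1) = (2*exp(-3) + 3*log(3)) - (2*exp(-1)) = -2*exp(-1) + 2*exp(-3) + 3*log(3).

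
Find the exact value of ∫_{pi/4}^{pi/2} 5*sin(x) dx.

An antiderivative is F(x) = -5*cos(x).
Then F(pi/2) - F(pi/4) = (0) - (-5*sqrt(2)/2) = 5*sqrt(2)/2.

5*sqrt(2)/2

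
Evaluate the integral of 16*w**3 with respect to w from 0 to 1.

Let u = 2*w, so du = 2 dw. When w = 0, u = 0; when w = 1, u = 2.
The integral becomes ∫ u**3 du from 0 to 2, with antiderivative u**4/4.
Back in w: F(w) = 4*w**4.
Then F(1) - F(0) = (4) - (0) = 4.

4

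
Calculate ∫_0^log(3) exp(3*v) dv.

Let u = exp(v), so du = exp(v) dv. When v = 0, u = 1; when v = log(3), u = 3.
The integral becomes ∫ u**2 du from 1 to 3, with antiderivative u**3/3.
Back in v: F(v) = exp(3*v)/3.
Then F(log(3)) - F(0) = (9) - (1/3) = 26/3.

26/3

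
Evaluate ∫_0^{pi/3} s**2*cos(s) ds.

-sqrt(3) + sqrt(3)*pi**2/18 + pi/3

Integrate by parts twice (u = s^2, dv = cos(s) ds).
An antiderivative is F(s) = s**2*sin(s) + 2*s*cos(s) - 2*sin(s).
Then F(pi/3) - F(0) = (-sqrt(3) + sqrt(3)*pi**2/18 + pi/3) - (0) = -sqrt(3) + sqrt(3)*pi**2/18 + pi/3.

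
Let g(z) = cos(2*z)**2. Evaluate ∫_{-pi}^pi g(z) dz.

pi

Use the identity cos^2(2*z) = (1 + cos(4*z))/2.
An antiderivative is F(z) = z/2 + sin(4*z)/8.
Then F(pi) - F(-pi) = (pi/2) - (-pi/2) = pi.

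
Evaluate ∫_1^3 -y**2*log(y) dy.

Integrate by parts once (u = ln y, dv = -y**2 dy).
An antiderivative is F(y) = -y**3*(3*log(y) - 1)/9.
Then F(3) - F(1) = (3 - 9*log(3)) - (1/9) = 26/9 - 9*log(3).

26/9 - 9*log(3)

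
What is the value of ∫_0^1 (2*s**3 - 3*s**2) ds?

By the power rule, an antiderivative is F(s) = s**4/2 - s**3.
Then F(1) - F(0) = (-1/2) - (0) = -1/2.

-1/2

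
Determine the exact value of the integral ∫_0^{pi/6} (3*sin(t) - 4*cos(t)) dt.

1 - 3*sqrt(3)/2

An antiderivative is F(t) = -4*sin(t) - 3*cos(t).
Then F(pi/6) - F(0) = (-3*sqrt(3)/2 - 2) - (-3) = 1 - 3*sqrt(3)/2.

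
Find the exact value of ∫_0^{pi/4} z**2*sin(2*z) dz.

-1/4 + pi/8

Integrate by parts twice (u = z^2, dv = sin(2*z) dz).
An antiderivative is F(z) = -z**2*cos(2*z)/2 + z*sin(2*z)/2 + cos(2*z)/4.
Then F(pi/4) - F(0) = (pi/8) - (1/4) = -1/4 + pi/8.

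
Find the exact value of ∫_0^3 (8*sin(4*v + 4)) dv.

Let u = 4*v + 4, so du = 4 dv. When v = 0, u = 4; when v = 3, u = 16.
The integral becomes 2·∫ sin(u) du from 4 to 16, with antiderivative -2*cos(u).
Back in v: F(v) = -2*cos(4*v + 4).
Then F(3) - F(0) = (-2*cos(16)) - (-2*cos(4)) = 2*cos(4) - 2*cos(16).

2*cos(4) - 2*cos(16)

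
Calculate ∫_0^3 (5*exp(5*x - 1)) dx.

Let u = 5*x - 1, so du = 5 dx. When x = 0, u = -1; when x = 3, u = 14.
The integral becomes ∫ exp(u) du from -1 to 14, with antiderivative exp(u).
Back in x: F(x) = exp(5*x - 1).
Then F(3) - F(0) = (exp(14)) - (exp(-1)) = -(1 - exp(15))*exp(-1).

-(1 - exp(15))*exp(-1)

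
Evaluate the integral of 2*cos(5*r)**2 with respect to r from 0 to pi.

pi

Use the identity cos^2(5*r) = (1 + cos(10*r))/2.
An antiderivative is F(r) = r + sin(10*r)/10.
Then F(pi) - F(0) = (pi) - (0) = pi.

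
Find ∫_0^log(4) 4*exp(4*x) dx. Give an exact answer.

255

Let u = exp(x), so du = exp(x) dx. When x = 0, u = 1; when x = log(4), u = 4.
The integral becomes 4·∫ u**3 du from 1 to 4, with antiderivative u**4.
Back in x: F(x) = exp(4*x).
Then F(log(4)) - F(0) = (256) - (1) = 255.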